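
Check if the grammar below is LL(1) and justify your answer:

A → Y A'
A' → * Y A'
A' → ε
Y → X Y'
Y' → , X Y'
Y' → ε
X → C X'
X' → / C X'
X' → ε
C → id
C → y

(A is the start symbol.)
A grammar is LL(1) if for each non-terminal N with multiple productions, the predict sets of those productions are pairwise disjoint, where PREDICT(N → α) = (FIRST(α) \ {ε}) ∪ (FOLLOW(N) if α ⇒* ε).

Relevant sets:
  FOLLOW(A') = { $ }
  FOLLOW(Y') = { $, '*' }
  FOLLOW(X') = { $, '*', ',' }

For A':
  PREDICT(A' → '*' Y A') = { '*' }
  PREDICT(A' → ε) = { $ }
For Y':
  PREDICT(Y' → ',' X Y') = { ',' }
  PREDICT(Y' → ε) = { $, '*' }
For X':
  PREDICT(X' → '/' C X') = { '/' }
  PREDICT(X' → ε) = { $, '*', ',' }
For C:
  PREDICT(C → id) = { 'id' }
  PREDICT(C → y) = { 'y' }
A, Y, X have a single production, so nothing to check there.

All predict sets are disjoint. The grammar IS LL(1).

Answer: Yes, the grammar is LL(1).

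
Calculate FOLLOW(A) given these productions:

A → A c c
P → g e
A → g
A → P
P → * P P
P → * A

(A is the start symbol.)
{ $, '*', 'c', 'g' }

To compute FOLLOW(A), find every occurrence of A on a right-hand side N → α A β: add FIRST(β) \ {ε}, and if β is empty or nullable also add FOLLOW(N). Iterate to a fixed point.

A is the start symbol, so $ ∈ FOLLOW(A).
In A → A c c: A is followed by c c, add FIRST(c c) \ {ε} = { 'c' }
In P → * A: A is at the end, add FOLLOW(P)

The FOLLOW sets referred to above (computed the same way, to a fixed point):
  FOLLOW(P) = { $, '*', 'c', 'g' }

Taking the union: FOLLOW(A) = { $, '*', 'c', 'g' }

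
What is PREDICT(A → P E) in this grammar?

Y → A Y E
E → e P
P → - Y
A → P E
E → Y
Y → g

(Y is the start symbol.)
{ '-' }

PREDICT(A → P E) = (FIRST(RHS) \ {ε}) ∪ (FOLLOW(A) if ε ∈ FIRST(RHS), i.e. RHS ⇒* ε)
FIRST(P) = { '-' }
FIRST(P E) = { '-' }
ε ∉ FIRST(P E), so FOLLOW(A) is not added.
PREDICT(A → P E) = { '-' }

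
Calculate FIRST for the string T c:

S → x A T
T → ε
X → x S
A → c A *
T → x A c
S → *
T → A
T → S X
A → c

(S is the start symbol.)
FIRST sets of the non-terminals involved (from the grammar, by fixed-point iteration):
  FIRST(T) = { '*', 'c', 'x', ε }

To compute FIRST(T c), process the symbols left to right:
Symbol T is a non-terminal. Add FIRST(T) \ {ε} = { '*', 'c', 'x' }
T is nullable (ε ∈ FIRST(T)), continue to the next symbol.
Symbol c is a terminal. Add 'c' and stop.
FIRST(T c) = { '*', 'c', 'x' }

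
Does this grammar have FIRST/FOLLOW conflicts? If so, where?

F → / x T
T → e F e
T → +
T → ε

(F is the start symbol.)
Yes. T → e F e with FOLLOW(T) on { 'e' }

A FIRST/FOLLOW conflict occurs when a non-terminal N has a nullable alternative N → β (β ⇒* ε) and another alternative N → α with FIRST(α) ∩ FOLLOW(N) ≠ ∅: on such a lookahead the parser cannot decide between expanding α and letting N vanish via β.

Nullable non-terminals: T.

T: nullable alternative(s) T → ε; FOLLOW(T) = { $, 'e' }
  T → e F e: FIRST \ {ε} = { 'e' } — overlaps FOLLOW(T) on { 'e' }: CONFLICT
  T → +: FIRST \ {ε} = { '+' } — disjoint from FOLLOW(T)
  T → ε: FIRST \ {ε} = { } — this is the only nullable alternative, skip

F has no nullable alternative, so no FIRST/FOLLOW check is needed there.

So the grammar has 1 FIRST/FOLLOW conflict (marked CONFLICT above).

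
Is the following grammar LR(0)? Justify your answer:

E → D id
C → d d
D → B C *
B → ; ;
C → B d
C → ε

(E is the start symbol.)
No. Shift-reduce conflict between [C → .] and [B → . ; ;]

Augment with E' → E and build the canonical LR(0) collection (I0 = CLOSURE({[E' → . E]}), then GOTO on every symbol after a dot until no new states appear). It has 13 states:
  I0: { [B → . ; ;], [D → . B C *], [E → . D id], [E' → . E] }  — shift
  I1: { [B → ; . ;] }  — shift
  I2: { [B → . ; ;], [C → . B d], [C → . d d], [C → .], [D → B . C *] }  — shift, reduce
  I3: { [E → D . id] }  — shift
  I4: { [E' → E .] }  — accept
  I5: { [E → D id .] }  — reduce
  I6: { [C → B . d] }  — shift
  I7: { [D → B C . *] }  — shift
  I8: { [C → d . d] }  — shift
  I9: { [C → d d .] }  — reduce
  I10: { [D → B C * .] }  — reduce
  I11: { [C → B d .] }  — reduce
  I12: { [B → ; ; .] }  — reduce

Conflict in state I2:
  Shift-reduce conflict between [C → .] and [B → . ; ;]
So the grammar is NOT LR(0).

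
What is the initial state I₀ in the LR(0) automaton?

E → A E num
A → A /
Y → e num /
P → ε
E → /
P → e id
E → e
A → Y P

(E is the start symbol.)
First, augment the grammar with E' → E
I₀ = CLOSURE({ [E' → . E] }):
  [E' → . E] has the dot before E: add [E → . A E num], [E → . /], [E → . e]
  [E → . A E num] has the dot before A: add [A → . A /], [A → . Y P]
  [A → . Y P] has the dot before Y: add [Y → . e num /]
No further items can be added.

I₀ = { [A → . A /], [A → . Y P], [E → . /], [E → . A E num], [E → . e], [E' → . E], [Y → . e num /] }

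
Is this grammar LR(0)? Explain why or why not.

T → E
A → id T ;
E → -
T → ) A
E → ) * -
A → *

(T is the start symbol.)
A grammar is LR(0) if no state in the canonical LR(0) collection has:
  - both a shift item (dot before a terminal) and a complete item (shift-reduce conflict), or
  - two or more complete items (reduce-reduce conflict; the accept item [T' → T .] counts as a complete item here).

Augment with T' → T and build the canonical LR(0) collection (I0 = CLOSURE({[T' → . T]}), then GOTO on every symbol after a dot until no new states appear). It has 11 states:
  I0: { [E → . ) * -], [E → . -], [T → . ) A], [T → . E], [T' → . T] }  — shift
  I1: { [A → . *], [A → . id T ;], [E → ) . * -], [T → ) . A] }  — shift
  I2: { [E → - .] }  — reduce
  I3: { [T → E .] }  — reduce
  I4: { [T' → T .] }  — accept
  I5: { [A → * .], [E → ) * . -] }  — shift, reduce
  I6: { [T → ) A .] }  — reduce
  I7: { [A → id . T ;], [E → . ) * -], [E → . -], [T → . ) A], [T → . E] }  — shift
  I8: { [A → id T . ;] }  — shift
  I9: { [A → id T ; .] }  — reduce
  I10: { [E → ) * - .] }  — reduce

Conflict in state I5:
  Shift-reduce conflict between [A → * .] and [E → ) * . -]
So the grammar is NOT LR(0).

Answer: No. Shift-reduce conflict between [A → * .] and [E → ) * . -]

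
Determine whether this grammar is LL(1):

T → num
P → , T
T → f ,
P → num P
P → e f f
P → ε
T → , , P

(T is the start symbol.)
Yes, the grammar is LL(1).

Relevant sets:
  FOLLOW(P) = { $ }

For T:
  PREDICT(T → num) = { 'num' }
  PREDICT(T → f ',') = { 'f' }
  PREDICT(T → ',' ',' P) = { ',' }
For P:
  PREDICT(P → ',' T) = { ',' }
  PREDICT(P → num P) = { 'num' }
  PREDICT(P → e f f) = { 'e' }
  PREDICT(P → ε) = { $ }

All predict sets are disjoint. The grammar IS LL(1).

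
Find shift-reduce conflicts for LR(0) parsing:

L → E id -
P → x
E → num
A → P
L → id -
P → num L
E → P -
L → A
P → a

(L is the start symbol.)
Yes — I4: [A → P .] vs [E → P . -]; I7: [E → num .] vs [E → . num]

A shift-reduce conflict occurs when an LR(0) state has both:
  - a complete (reduce) item [A → α .] (dot at the end), and
  - a shift item [B → β . c γ] (dot before a terminal).

Augment with L' → L and build the canonical LR(0) collection (I0 = CLOSURE({[L' → . L]}), then GOTO on every symbol after a dot until no new states appear). It has 14 states:
  I0: { [A → . P], [E → . P -], [E → . num], [L → . A], [L → . E id -], [L → . id -], [L' → . L], [P → . a], [P → . num L], [P → . x] }  — shift
  I1: { [L → A .] }  — reduce
  I2: { [L → E . id -] }  — shift
  I3: { [L' → L .] }  — accept
  I4: { [A → P .], [E → P . -] }  — shift, reduce
  I5: { [P → a .] }  — reduce
  I6: { [L → id . -] }  — shift
  I7: { [A → . P], [E → . P -], [E → . num], [E → num .], [L → . A], [L → . E id -], [L → . id -], [P → . a], [P → . num L], [P → . x], [P → num . L] }  — shift, reduce
  I8: { [P → x .] }  — reduce
  I9: { [P → num L .] }  — reduce
  I10: { [L → id - .] }  — reduce
  I11: { [E → P - .] }  — reduce
  I12: { [L → E id . -] }  — shift
  I13: { [L → E id - .] }  — reduce

I4 contains reduce item [A → P .] and shift item [E → P . -] — shift-reduce conflict.
I7 contains reduce item [E → num .] and shift items [E → . num], [L → . id -], [P → . a], [P → . num L], [P → . x] — shift-reduce conflict.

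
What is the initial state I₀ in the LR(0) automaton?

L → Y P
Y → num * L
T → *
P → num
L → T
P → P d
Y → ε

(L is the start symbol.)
First, augment the grammar with L' → L
I₀ = CLOSURE({ [L' → . L] }):
  [L' → . L] has the dot before L: add [L → . Y P], [L → . T]
  [L → . Y P] has the dot before Y: add [Y → . num * L], [Y → .]
  [L → . T] has the dot before T: add [T → . *]
No further items can be added.

I₀ = { [L → . T], [L → . Y P], [L' → . L], [T → . *], [Y → . num * L], [Y → .] }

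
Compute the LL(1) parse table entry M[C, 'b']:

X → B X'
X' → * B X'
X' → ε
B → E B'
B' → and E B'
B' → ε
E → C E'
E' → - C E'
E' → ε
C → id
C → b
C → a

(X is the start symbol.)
C → b

To find M[C, 'b'], we find productions for C where 'b' is in the predict set (PREDICT(N → α) = (FIRST(α) \ {ε}) ∪ (FOLLOW(N) if α ⇒* ε)).

C → id: PREDICT = { 'id' }
C → b: PREDICT = { 'b' }
  'b' is in predict set, so this production goes in M[C, 'b']
C → a: PREDICT = { 'a' }

M[C, 'b'] = C → b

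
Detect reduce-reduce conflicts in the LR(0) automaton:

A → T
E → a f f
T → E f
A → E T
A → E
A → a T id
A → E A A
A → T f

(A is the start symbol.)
A reduce-reduce conflict occurs when an LR(0) state has two complete items [A → α .] and [B → β .] — both call for a reduction, and with no lookahead the parser cannot choose between them.

Augment with A' → A and build the canonical LR(0) collection (I0 = CLOSURE({[A' → . A]}), then GOTO on every symbol after a dot until no new states appear). It has 16 states:
  I0: { [A → . E A A], [A → . E T], [A → . E], [A → . T f], [A → . T], [A → . a T id], [A' → . A], [E → . a f f], [T → . E f] }  — shift
  I1: { [A' → A .] }  — accept
  I2: { [A → . E A A], [A → . E T], [A → . E], [A → . T f], [A → . T], [A → . a T id], [A → E . A A], [A → E . T], [A → E .], [E → . a f f], [T → . E f], [T → E . f] }  — shift, reduce
  I3: { [A → T . f], [A → T .] }  — shift, reduce
  I4: { [A → a . T id], [E → . a f f], [E → a . f f], [T → . E f] }  — shift
  I5: { [T → E . f] }  — shift
  I6: { [A → a T . id] }  — shift
  I7: { [E → a . f f] }  — shift
  I8: { [E → a f . f] }  — shift
  I9: { [E → a f f .] }  — reduce
  I10: { [A → a T id .] }  — reduce
  I11: { [T → E f .] }  — reduce
  I12: { [A → T f .] }  — reduce
  I13: { [A → . E A A], [A → . E T], [A → . E], [A → . T f], [A → . T], [A → . a T id], [A → E A . A], [E → . a f f], [T → . E f] }  — shift
  I14: { [A → E T .], [A → T . f], [A → T .] }  — shift, 2 reduces
  I15: { [A → E A A .] }  — reduce

I14 contains complete items [A → E T .], [A → T .] — reduce-reduce conflict.

Answer: Yes — I14: [A → E T .] vs [A → T .]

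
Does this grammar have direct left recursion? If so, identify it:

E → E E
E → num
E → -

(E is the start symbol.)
Yes, E is left-recursive

E → E E: LEFT RECURSIVE (starts with E)
E → num: starts with num
E → -: starts with '-'

The grammar has direct left recursion on: E.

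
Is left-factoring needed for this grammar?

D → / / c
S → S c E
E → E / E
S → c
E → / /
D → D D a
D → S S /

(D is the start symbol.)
No, left-factoring is not needed

Left-factoring is needed when two productions for the same non-terminal
share a common prefix on the right-hand side.

Productions for D:
  D → / / c
  D → D D a
  D → S S /
Productions for S:
  S → S c E
  S → c
Productions for E:
  E → E / E
  E → / /

No common prefixes found.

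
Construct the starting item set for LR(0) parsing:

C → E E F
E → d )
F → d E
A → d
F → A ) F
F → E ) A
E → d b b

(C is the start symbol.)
{ [C → . E E F], [C' → . C], [E → . d )], [E → . d b b] }

First, augment the grammar with C' → C
I₀ = CLOSURE({ [C' → . C] }):
  [C' → . C] has the dot before C: add [C → . E E F]
  [C → . E E F] has the dot before E: add [E → . d )], [E → . d b b]
No further items can be added.

I₀ = { [C → . E E F], [C' → . C], [E → . d )], [E → . d b b] }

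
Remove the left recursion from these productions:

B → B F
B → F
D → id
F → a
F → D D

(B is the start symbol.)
B is directly left-recursive. The standard transformation for
  A → A α₁ | ... | A α_m | β₁ | ... | β_n
is
  A  → β₁ A' | ... | β_n A'
  A' → α₁ A' | ... | α_m A' | ε

B → F becomes B → F B'
B → B F becomes B' → F B'
Add B' → ε

Productions for other non-terminals are unchanged:
  D → id
  F → a
  F → D D

Resulting grammar:
B → F B'
B' → F B'
B' → ε
D → id
F → a
F → D D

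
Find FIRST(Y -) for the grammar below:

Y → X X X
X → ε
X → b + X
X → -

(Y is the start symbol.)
FIRST sets of the non-terminals involved (from the grammar, by fixed-point iteration):
  FIRST(Y) = { '-', 'b', ε }

To compute FIRST(Y -), process the symbols left to right:
Symbol Y is a non-terminal. Add FIRST(Y) \ {ε} = { '-', 'b' }
Y is nullable (ε ∈ FIRST(Y)), continue to the next symbol.
Symbol - is a terminal. Add '-' and stop.
FIRST(Y -) = { '-', 'b' }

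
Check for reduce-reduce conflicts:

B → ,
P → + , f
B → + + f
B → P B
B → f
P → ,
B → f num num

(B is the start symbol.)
Augment with B' → B and build the canonical LR(0) collection (I0 = CLOSURE({[B' → . B]}), then GOTO on every symbol after a dot until no new states appear). It has 13 states:
  I0: { [B → . + + f], [B → . ,], [B → . P B], [B → . f num num], [B → . f], [B' → . B], [P → . + , f], [P → . ,] }  — shift
  I1: { [B → + . + f], [P → + . , f] }  — shift
  I2: { [B → , .], [P → , .] }  — 2 reduces
  I3: { [B' → B .] }  — accept
  I4: { [B → . + + f], [B → . ,], [B → . P B], [B → . f num num], [B → . f], [B → P . B], [P → . + , f], [P → . ,] }  — shift
  I5: { [B → f . num num], [B → f .] }  — shift, reduce
  I6: { [B → f num . num] }  — shift
  I7: { [B → f num num .] }  — reduce
  I8: { [B → P B .] }  — reduce
  I9: { [B → + + . f] }  — shift
  I10: { [P → + , . f] }  — shift
  I11: { [P → + , f .] }  — reduce
  I12: { [B → + + f .] }  — reduce

I2 contains complete items [B → , .], [P → , .] — reduce-reduce conflict.

Answer: Yes — I2: [B → , .] vs [P → , .]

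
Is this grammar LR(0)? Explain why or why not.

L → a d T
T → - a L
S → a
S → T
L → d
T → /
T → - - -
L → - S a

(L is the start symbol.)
A grammar is LR(0) if no state in the canonical LR(0) collection has:
  - both a shift item (dot before a terminal) and a complete item (shift-reduce conflict), or
  - two or more complete items (reduce-reduce conflict; the accept item [L' → L .] counts as a complete item here).

Augment with L' → L and build the canonical LR(0) collection (I0 = CLOSURE({[L' → . L]}), then GOTO on every symbol after a dot until no new states appear). It has 17 states:
  I0: { [L → . - S a], [L → . a d T], [L → . d], [L' → . L] }  — shift
  I1: { [L → - . S a], [S → . T], [S → . a], [T → . - - -], [T → . - a L], [T → . /] }  — shift
  I2: { [L' → L .] }  — accept
  I3: { [L → a . d T] }  — shift
  I4: { [L → d .] }  — reduce
  I5: { [L → a d . T], [T → . - - -], [T → . - a L], [T → . /] }  — shift
  I6: { [T → - . - -], [T → - . a L] }  — shift
  I7: { [T → / .] }  — reduce
  I8: { [L → a d T .] }  — reduce
  I9: { [T → - - . -] }  — shift
  I10: { [L → . - S a], [L → . a d T], [L → . d], [T → - a . L] }  — shift
  I11: { [T → - a L .] }  — reduce
  I12: { [T → - - - .] }  — reduce
  I13: { [L → - S . a] }  — shift
  I14: { [S → T .] }  — reduce
  I15: { [S → a .] }  — reduce
  I16: { [L → - S a .] }  — reduce

Every state is either a pure shift/goto state or contains exactly one complete item and nothing to shift — no conflicts. The grammar is LR(0).

Answer: Yes, the grammar is LR(0)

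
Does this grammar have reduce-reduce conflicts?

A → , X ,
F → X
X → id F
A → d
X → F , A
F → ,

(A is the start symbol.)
No reduce-reduce conflicts

A reduce-reduce conflict occurs when an LR(0) state has two complete items [A → α .] and [B → β .] — both call for a reduction, and with no lookahead the parser cannot choose between them.

Augment with A' → A and build the canonical LR(0) collection (I0 = CLOSURE({[A' → . A]}), then GOTO on every symbol after a dot until no new states appear). It has 13 states:
  I0: { [A → . , X ,], [A → . d], [A' → . A] }  — shift
  I1: { [A → , . X ,], [F → . ,], [F → . X], [X → . F , A], [X → . id F] }  — shift
  I2: { [A' → A .] }  — accept
  I3: { [A → d .] }  — reduce
  I4: { [F → , .] }  — reduce
  I5: { [X → F . , A] }  — shift
  I6: { [A → , X . ,], [F → X .] }  — shift, reduce
  I7: { [F → . ,], [F → . X], [X → . F , A], [X → . id F], [X → id . F] }  — shift
  I8: { [X → F . , A], [X → id F .] }  — shift, reduce
  I9: { [F → X .] }  — reduce
  I10: { [A → . , X ,], [A → . d], [X → F , . A] }  — shift
  I11: { [X → F , A .] }  — reduce
  I12: { [A → , X , .] }  — reduce

No state contains more than one complete item.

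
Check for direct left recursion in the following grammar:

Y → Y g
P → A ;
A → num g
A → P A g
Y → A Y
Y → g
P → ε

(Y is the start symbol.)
Direct left recursion occurs when N → N α for some non-terminal N (the right-hand side begins with the left-hand side itself).

Y → Y g: LEFT RECURSIVE (starts with Y)
P → A ;: starts with A
A → num g: starts with num
A → P A g: starts with P
Y → A Y: starts with A
Y → g: starts with g
P → ε: starts with ε

The grammar has direct left recursion on: Y.

Answer: Yes, Y is left-recursive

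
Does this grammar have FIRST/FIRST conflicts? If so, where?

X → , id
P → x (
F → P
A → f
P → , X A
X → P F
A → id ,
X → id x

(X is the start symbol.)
Yes. X → ',' id / X → P F on { ',' }

FIRST sets of the non-terminals at (or reachable through a nullable prefix from) the front of some alternative:
  FIRST(P) = { ',', 'x' }

Productions for X:
  X → , id: FIRST = { ',' }
  X → P F: FIRST = { ',', 'x' }
  X → id x: FIRST = { 'id' }
Productions for P:
  P → x (: FIRST = { 'x' }
  P → , X A: FIRST = { ',' }
Productions for A:
  A → f: FIRST = { 'f' }
  A → id ,: FIRST = { 'id' }
F has only one production, so no FIRST/FIRST conflict is possible there.

Conflict for X: X → , id and X → P F
  Overlap: { ',' }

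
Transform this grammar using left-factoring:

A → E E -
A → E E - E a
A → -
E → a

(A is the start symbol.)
A → E E - A'
A' → ε
A' → E a
A → -
E → a

Left-factoring transforms A → αβ₁ | αβ₂ into A → αA' and A' → β₁ | β₂
(α is the longest common prefix among the alternatives). Repeat until
no nonterminal has two alternatives with a common prefix.

Round 1: A has alternatives sharing prefix 'E E -'. Introduce A': A → E E - A'
  Add: A' → ε
  Add: A' → E a

No remaining common prefixes — done.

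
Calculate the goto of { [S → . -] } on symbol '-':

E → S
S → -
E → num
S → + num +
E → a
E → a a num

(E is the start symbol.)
GOTO(I, '-') = CLOSURE({ [A → αX.β] : [A → α.Xβ] ∈ I, X = '-' })

Items with dot before '-', with the dot advanced:
  [S → . -] → [S → - .]
Closure adds nothing (no advanced item has the dot before a non-terminal).

GOTO = { [S → - .] }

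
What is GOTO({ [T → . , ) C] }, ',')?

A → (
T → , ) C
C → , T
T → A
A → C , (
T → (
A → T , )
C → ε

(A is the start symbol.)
{ [T → , . ) C] }

GOTO(I, ',') = CLOSURE({ [A → αX.β] : [A → α.Xβ] ∈ I, X = ',' })

Items with dot before ',', with the dot advanced:
  [T → . , ) C] → [T → , . ) C]
Closure adds nothing (no advanced item has the dot before a non-terminal).

GOTO = { [T → , . ) C] }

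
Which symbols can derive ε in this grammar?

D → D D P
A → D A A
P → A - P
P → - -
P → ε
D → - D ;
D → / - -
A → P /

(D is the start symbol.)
{ 'P' }

A non-terminal is nullable if it can derive ε (the empty string): either it has an ε-production, or it has a production whose right-hand side consists entirely of nullable non-terminals.

ε-productions: P → ε
So P is immediately nullable.
No further non-terminal can be added: every production for the remaining non-terminals contains a terminal or a non-nullable non-terminal.
Nullable = { 'P' }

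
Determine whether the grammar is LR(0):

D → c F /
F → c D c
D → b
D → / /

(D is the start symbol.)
Yes, the grammar is LR(0)

A grammar is LR(0) if no state in the canonical LR(0) collection has:
  - both a shift item (dot before a terminal) and a complete item (shift-reduce conflict), or
  - two or more complete items (reduce-reduce conflict; the accept item [D' → D .] counts as a complete item here).

Augment with D' → D and build the canonical LR(0) collection (I0 = CLOSURE({[D' → . D]}), then GOTO on every symbol after a dot until no new states appear). It has 11 states:
  I0: { [D → . / /], [D → . b], [D → . c F /], [D' → . D] }  — shift
  I1: { [D → / . /] }  — shift
  I2: { [D' → D .] }  — accept
  I3: { [D → b .] }  — reduce
  I4: { [D → c . F /], [F → . c D c] }  — shift
  I5: { [D → c F . /] }  — shift
  I6: { [D → . / /], [D → . b], [D → . c F /], [F → c . D c] }  — shift
  I7: { [F → c D . c] }  — shift
  I8: { [F → c D c .] }  — reduce
  I9: { [D → c F / .] }  — reduce
  I10: { [D → / / .] }  — reduce

Every state is either a pure shift/goto state or contains exactly one complete item and nothing to shift — no conflicts. The grammar is LR(0).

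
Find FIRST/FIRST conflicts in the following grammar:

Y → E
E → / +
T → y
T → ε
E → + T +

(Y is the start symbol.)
A FIRST/FIRST conflict occurs when two productions N → α and N → β for the same non-terminal have FIRST(α) ∩ FIRST(β) ≠ ∅ (with ε ∈ FIRST of a nullable right-hand side, so two nullable alternatives also conflict).

Productions for E:
  E → / +: FIRST = { '/' }
  E → + T +: FIRST = { '+' }
Productions for T:
  T → y: FIRST = { 'y' }
  T → ε: FIRST = { ε }
Y has only one production, so no FIRST/FIRST conflict is possible there.

All alternatives of each non-terminal have pairwise disjoint FIRST sets.

Answer: No FIRST/FIRST conflicts.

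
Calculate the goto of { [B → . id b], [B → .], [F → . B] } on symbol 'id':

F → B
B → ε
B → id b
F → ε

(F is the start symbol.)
GOTO(I, 'id') = CLOSURE({ [A → αX.β] : [A → α.Xβ] ∈ I, X = 'id' })

Items with dot before 'id', with the dot advanced:
  [B → . id b] → [B → id . b]
Closure adds nothing (no advanced item has the dot before a non-terminal).

GOTO = { [B → id . b] }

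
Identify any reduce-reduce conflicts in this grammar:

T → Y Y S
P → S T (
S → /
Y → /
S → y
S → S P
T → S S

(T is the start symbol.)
Augment with T' → T and build the canonical LR(0) collection (I0 = CLOSURE({[T' → . T]}), then GOTO on every symbol after a dot until no new states appear). It has 17 states:
  I0: { [S → . /], [S → . S P], [S → . y], [T → . S S], [T → . Y Y S], [T' → . T], [Y → . /] }  — shift
  I1: { [S → / .], [Y → / .] }  — 2 reduces
  I2: { [P → . S T (], [S → . /], [S → . S P], [S → . y], [S → S . P], [T → S . S] }  — shift
  I3: { [T' → T .] }  — accept
  I4: { [T → Y . Y S], [Y → . /] }  — shift
  I5: { [S → y .] }  — reduce
  I6: { [Y → / .] }  — reduce
  I7: { [S → . /], [S → . S P], [S → . y], [T → Y Y . S] }  — shift
  I8: { [S → / .] }  — reduce
  I9: { [P → . S T (], [S → . /], [S → . S P], [S → . y], [S → S . P], [T → Y Y S .] }  — shift, reduce
  I10: { [S → S P .] }  — reduce
  I11: { [P → . S T (], [P → S . T (], [S → . /], [S → . S P], [S → . y], [S → S . P], [T → . S S], [T → . Y Y S], [Y → . /] }  — shift
  I12: { [P → . S T (], [P → S . T (], [S → . /], [S → . S P], [S → . y], [S → S . P], [T → . S S], [T → . Y Y S], [T → S . S], [Y → . /] }  — shift
  I13: { [P → S T . (] }  — shift
  I14: { [P → S T ( .] }  — reduce
  I15: { [P → . S T (], [P → S . T (], [S → . /], [S → . S P], [S → . y], [S → S . P], [T → . S S], [T → . Y Y S], [T → S . S], [T → S S .], [Y → . /] }  — shift, reduce
  I16: { [P → . S T (], [P → S . T (], [S → . /], [S → . S P], [S → . y], [S → S . P], [T → . S S], [T → . Y Y S], [T → S S .], [Y → . /] }  — shift, reduce

I1 contains complete items [S → / .], [Y → / .] — reduce-reduce conflict.

Answer: Yes — I1: [S → / .] vs [Y → / .]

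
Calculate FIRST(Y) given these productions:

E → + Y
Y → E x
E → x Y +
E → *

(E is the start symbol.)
FIRST sets of the other non-terminals involved (by the same procedure, iterated to a fixed point):
  FIRST(E) = { '*', '+', 'x' }

From Y → E x:
  - E is a non-terminal: add FIRST(E) \ {ε} = { '*', '+', 'x' }
    E is not nullable, so stop

Collecting: FIRST(Y) = { '*', '+', 'x' }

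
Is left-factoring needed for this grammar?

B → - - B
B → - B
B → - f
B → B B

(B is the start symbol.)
Yes, B has productions with common prefix '-'

Left-factoring is needed when two productions for the same non-terminal
share a common prefix on the right-hand side.

Productions for B:
  B → - - B
  B → - B
  B → - f
  B → B B

Found common prefix '-' in productions for B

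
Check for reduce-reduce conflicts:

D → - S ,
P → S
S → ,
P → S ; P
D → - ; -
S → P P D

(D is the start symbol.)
A reduce-reduce conflict occurs when an LR(0) state has two complete items [A → α .] and [B → β .] — both call for a reduction, and with no lookahead the parser cannot choose between them.

Augment with D' → D and build the canonical LR(0) collection (I0 = CLOSURE({[D' → . D]}), then GOTO on every symbol after a dot until no new states appear). It has 14 states:
  I0: { [D → . - ; -], [D → . - S ,], [D' → . D] }  — shift
  I1: { [D → - . ; -], [D → - . S ,], [P → . S ; P], [P → . S], [S → . ,], [S → . P P D] }  — shift
  I2: { [D' → D .] }  — accept
  I3: { [S → , .] }  — reduce
  I4: { [D → - ; . -] }  — shift
  I5: { [P → . S ; P], [P → . S], [S → . ,], [S → . P P D], [S → P . P D] }  — shift
  I6: { [D → - S . ,], [P → S . ; P], [P → S .] }  — shift, reduce
  I7: { [D → - S , .] }  — reduce
  I8: { [P → . S ; P], [P → . S], [P → S ; . P], [S → . ,], [S → . P P D] }  — shift
  I9: { [P → . S ; P], [P → . S], [P → S ; P .], [S → . ,], [S → . P P D], [S → P . P D] }  — shift, reduce
  I10: { [P → S . ; P], [P → S .] }  — shift, reduce
  I11: { [D → . - ; -], [D → . - S ,], [P → . S ; P], [P → . S], [S → . ,], [S → . P P D], [S → P . P D], [S → P P . D] }  — shift
  I12: { [S → P P D .] }  — reduce
  I13: { [D → - ; - .] }  — reduce

No state contains more than one complete item.

Answer: No reduce-reduce conflicts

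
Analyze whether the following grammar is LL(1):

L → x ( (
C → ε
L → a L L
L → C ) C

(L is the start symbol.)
Yes, the grammar is LL(1).

Relevant sets:
  FIRST(C) = { ε }

For L:
  PREDICT(L → x '(' '(') = { 'x' }
  PREDICT(L → a L L) = { 'a' }
  PREDICT(L → C ')' C) = { ')' }
C has a single production, so nothing to check there.

All predict sets are disjoint. The grammar IS LL(1).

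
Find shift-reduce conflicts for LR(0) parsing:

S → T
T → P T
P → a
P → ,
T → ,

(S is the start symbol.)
A shift-reduce conflict occurs when an LR(0) state has both:
  - a complete (reduce) item [A → α .] (dot at the end), and
  - a shift item [B → β . c γ] (dot before a terminal).

Augment with S' → S and build the canonical LR(0) collection (I0 = CLOSURE({[S' → . S]}), then GOTO on every symbol after a dot until no new states appear). It has 7 states:
  I0: { [P → . ,], [P → . a], [S → . T], [S' → . S], [T → . ,], [T → . P T] }  — shift
  I1: { [P → , .], [T → , .] }  — 2 reduces
  I2: { [P → . ,], [P → . a], [T → . ,], [T → . P T], [T → P . T] }  — shift
  I3: { [S' → S .] }  — accept
  I4: { [S → T .] }  — reduce
  I5: { [P → a .] }  — reduce
  I6: { [T → P T .] }  — reduce

No state contains both a complete item and a shift item.

Answer: No shift-reduce conflicts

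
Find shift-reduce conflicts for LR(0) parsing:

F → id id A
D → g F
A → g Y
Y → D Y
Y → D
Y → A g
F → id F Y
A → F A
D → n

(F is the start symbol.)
A shift-reduce conflict occurs when an LR(0) state has both:
  - a complete (reduce) item [A → α .] (dot at the end), and
  - a shift item [B → β . c γ] (dot before a terminal).

Augment with F' → F and build the canonical LR(0) collection (I0 = CLOSURE({[F' → . F]}), then GOTO on every symbol after a dot until no new states appear). It has 20 states:
  I0: { [F → . id F Y], [F → . id id A], [F' → . F] }  — shift
  I1: { [F' → F .] }  — accept
  I2: { [F → . id F Y], [F → . id id A], [F → id . F Y], [F → id . id A] }  — shift
  I3: { [A → . F A], [A → . g Y], [D → . g F], [D → . n], [F → . id F Y], [F → . id id A], [F → id F . Y], [Y → . A g], [Y → . D Y], [Y → . D] }  — shift
  I4: { [A → . F A], [A → . g Y], [F → . id F Y], [F → . id id A], [F → id . F Y], [F → id . id A], [F → id id . A] }  — shift
  I5: { [F → id id A .] }  — reduce
  I6: { [A → . F A], [A → . g Y], [A → F . A], [D → . g F], [D → . n], [F → . id F Y], [F → . id id A], [F → id F . Y], [Y → . A g], [Y → . D Y], [Y → . D] }  — shift
  I7: { [A → . F A], [A → . g Y], [A → g . Y], [D → . g F], [D → . n], [F → . id F Y], [F → . id id A], [Y → . A g], [Y → . D Y], [Y → . D] }  — shift
  I8: { [Y → A . g] }  — shift
  I9: { [A → . F A], [A → . g Y], [D → . g F], [D → . n], [F → . id F Y], [F → . id id A], [Y → . A g], [Y → . D Y], [Y → . D], [Y → D . Y], [Y → D .] }  — shift, reduce
  I10: { [A → . F A], [A → . g Y], [A → F . A], [F → . id F Y], [F → . id id A] }  — shift
  I11: { [A → g Y .] }  — reduce
  I12: { [A → . F A], [A → . g Y], [A → g . Y], [D → . g F], [D → . n], [D → g . F], [F → . id F Y], [F → . id id A], [Y → . A g], [Y → . D Y], [Y → . D] }  — shift
  I13: { [D → n .] }  — reduce
  I14: { [A → . F A], [A → . g Y], [A → F . A], [D → g F .], [F → . id F Y], [F → . id id A] }  — shift, reduce
  I15: { [A → F A .] }  — reduce
  I16: { [Y → D Y .] }  — reduce
  I17: { [Y → A g .] }  — reduce
  I18: { [A → F A .], [Y → A . g] }  — shift, reduce
  I19: { [F → id F Y .] }  — reduce

I9 contains reduce item [Y → D .] and shift items [A → . g Y], [D → . g F], [D → . n], [F → . id F Y], [F → . id id A] — shift-reduce conflict.
I14 contains reduce item [D → g F .] and shift items [A → . g Y], [F → . id F Y], [F → . id id A] — shift-reduce conflict.
I18 contains reduce item [A → F A .] and shift item [Y → A . g] — shift-reduce conflict.

Answer: Yes — I9: [Y → D .] vs [A → . g Y]; I14: [D → g F .] vs [A → . g Y]; I18: [A → F A .] vs [Y → A . g]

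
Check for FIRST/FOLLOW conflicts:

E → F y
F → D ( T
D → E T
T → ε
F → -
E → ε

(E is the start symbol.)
Yes. E → F y with FOLLOW(E) on { '(' }

A FIRST/FOLLOW conflict occurs when a non-terminal N has a nullable alternative N → β (β ⇒* ε) and another alternative N → α with FIRST(α) ∩ FOLLOW(N) ≠ ∅: on such a lookahead the parser cannot decide between expanding α and letting N vanish via β.

Nullable non-terminals: D, E, T.
FIRST sets used below: FIRST(F) = { '(', '-' }
D has a nullable alternative but only one production, so nothing to check.

E: nullable alternative(s) E → ε; FOLLOW(E) = { $, '(' }
  E → F y: FIRST \ {ε} = { '(', '-' } — overlaps FOLLOW(E) on { '(' }: CONFLICT
  E → ε: FIRST \ {ε} = { } — this is the only nullable alternative, skip
T has a nullable alternative but only one production, so nothing to check.

F has no nullable alternative, so no FIRST/FOLLOW check is needed there.

So the grammar has 1 FIRST/FOLLOW conflict (marked CONFLICT above).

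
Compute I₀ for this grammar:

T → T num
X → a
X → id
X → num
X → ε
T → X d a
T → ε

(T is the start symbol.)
{ [T → . T num], [T → . X d a], [T → .], [T' → . T], [X → . a], [X → . id], [X → . num], [X → .] }

First, augment the grammar with T' → T
I₀ = CLOSURE({ [T' → . T] }):
  [T' → . T] has the dot before T: add [T → . T num], [T → . X d a], [T → .]
  [T → . X d a] has the dot before X: add [X → . a], [X → . id], [X → . num], [X → .]
No further items can be added.

I₀ = { [T → . T num], [T → . X d a], [T → .], [T' → . T], [X → . a], [X → . id], [X → . num], [X → .] }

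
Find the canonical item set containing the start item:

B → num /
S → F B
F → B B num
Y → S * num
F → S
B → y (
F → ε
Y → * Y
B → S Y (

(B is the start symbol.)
First, augment the grammar with B' → B
I₀ = CLOSURE({ [B' → . B] }):
  [B' → . B] has the dot before B: add [B → . num /], [B → . y (], [B → . S Y (]
  [B → . S Y (] has the dot before S: add [S → . F B]
  [S → . F B] has the dot before F: add [F → . B B num], [F → . S], [F → .]
No further items can be added.

I₀ = { [B → . S Y (], [B → . num /], [B → . y (], [B' → . B], [F → . B B num], [F → . S], [F → .], [S → . F B] }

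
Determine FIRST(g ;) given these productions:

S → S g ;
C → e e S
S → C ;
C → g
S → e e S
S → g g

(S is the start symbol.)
{ 'g' }

To compute FIRST(g ;), process the symbols left to right:
Symbol g is a terminal. Add 'g' and stop.
FIRST(g ;) = { 'g' }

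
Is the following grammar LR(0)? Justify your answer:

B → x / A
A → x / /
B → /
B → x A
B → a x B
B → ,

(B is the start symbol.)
Augment with B' → B and build the canonical LR(0) collection (I0 = CLOSURE({[B' → . B]}), then GOTO on every symbol after a dot until no new states appear). It has 14 states:
  I0: { [B → . ,], [B → . /], [B → . a x B], [B → . x / A], [B → . x A], [B' → . B] }  — shift
  I1: { [B → , .] }  — reduce
  I2: { [B → / .] }  — reduce
  I3: { [B' → B .] }  — accept
  I4: { [B → a . x B] }  — shift
  I5: { [A → . x / /], [B → x . / A], [B → x . A] }  — shift
  I6: { [A → . x / /], [B → x / . A] }  — shift
  I7: { [B → x A .] }  — reduce
  I8: { [A → x . / /] }  — shift
  I9: { [A → x / . /] }  — shift
  I10: { [A → x / / .] }  — reduce
  I11: { [B → x / A .] }  — reduce
  I12: { [B → . ,], [B → . /], [B → . a x B], [B → . x / A], [B → . x A], [B → a x . B] }  — shift
  I13: { [B → a x B .] }  — reduce

Every state is either a pure shift/goto state or contains exactly one complete item and nothing to shift — no conflicts. The grammar is LR(0).

Answer: Yes, the grammar is LR(0)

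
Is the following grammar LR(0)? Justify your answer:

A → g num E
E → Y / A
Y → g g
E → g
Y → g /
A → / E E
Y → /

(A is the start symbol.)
Augment with A' → A and build the canonical LR(0) collection (I0 = CLOSURE({[A' → . A]}), then GOTO on every symbol after a dot until no new states appear). It has 15 states:
  I0: { [A → . / E E], [A → . g num E], [A' → . A] }  — shift
  I1: { [A → / . E E], [E → . Y / A], [E → . g], [Y → . /], [Y → . g /], [Y → . g g] }  — shift
  I2: { [A' → A .] }  — accept
  I3: { [A → g . num E] }  — shift
  I4: { [A → g num . E], [E → . Y / A], [E → . g], [Y → . /], [Y → . g /], [Y → . g g] }  — shift
  I5: { [Y → / .] }  — reduce
  I6: { [A → g num E .] }  — reduce
  I7: { [E → Y . / A] }  — shift
  I8: { [E → g .], [Y → g . /], [Y → g . g] }  — shift, reduce
  I9: { [Y → g / .] }  — reduce
  I10: { [Y → g g .] }  — reduce
  I11: { [A → . / E E], [A → . g num E], [E → Y / . A] }  — shift
  I12: { [E → Y / A .] }  — reduce
  I13: { [A → / E . E], [E → . Y / A], [E → . g], [Y → . /], [Y → . g /], [Y → . g g] }  — shift
  I14: { [A → / E E .] }  — reduce

Conflict in state I8:
  Shift-reduce conflict between [E → g .] and [Y → g . /]
So the grammar is NOT LR(0).

Answer: No. Shift-reduce conflict between [E → g .] and [Y → g . /]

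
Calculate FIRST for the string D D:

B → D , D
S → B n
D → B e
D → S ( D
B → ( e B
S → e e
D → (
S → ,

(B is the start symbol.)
{ '(', ',', 'e' }

FIRST sets of the non-terminals involved (from the grammar, by fixed-point iteration):
  FIRST(D) = { '(', ',', 'e' }

To compute FIRST(D D), process the symbols left to right:
Symbol D is a non-terminal. Add FIRST(D) \ {ε} = { '(', ',', 'e' }
D is not nullable (ε ∉ FIRST(D)), so stop here.
FIRST(D D) = { '(', ',', 'e' }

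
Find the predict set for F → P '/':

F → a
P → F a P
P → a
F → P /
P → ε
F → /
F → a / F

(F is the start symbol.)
PREDICT(F → P '/') = (FIRST(RHS) \ {ε}) ∪ (FOLLOW(F) if ε ∈ FIRST(RHS), i.e. RHS ⇒* ε)
FIRST(P) = { '/', 'a', ε }
FIRST(P '/') = { '/', 'a' }
ε ∉ FIRST(P '/'), so FOLLOW(F) is not added.
PREDICT(F → P '/') = { '/', 'a' }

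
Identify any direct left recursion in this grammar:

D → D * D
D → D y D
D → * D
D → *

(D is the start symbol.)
Yes, D is left-recursive

D → D * D: LEFT RECURSIVE (starts with D)
D → D y D: LEFT RECURSIVE (starts with D)
D → * D: starts with '*'
D → *: starts with '*'

The grammar has direct left recursion on: D.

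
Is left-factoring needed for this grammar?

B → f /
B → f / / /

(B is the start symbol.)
Left-factoring is needed when two productions for the same non-terminal
share a common prefix on the right-hand side.

Productions for B:
  B → f /
  B → f / / /

Found common prefix 'f /' in productions for B

Answer: Yes, B has productions with common prefix 'f /'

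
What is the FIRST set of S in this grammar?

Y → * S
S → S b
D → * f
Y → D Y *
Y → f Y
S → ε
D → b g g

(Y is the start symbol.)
{ 'b', ε }

To compute FIRST(S), examine every production with S on the left-hand side, reading each right-hand side left to right until a non-nullable symbol is reached.

From S → S b:
  - S is the symbol being defined: contributes nothing new
    S is nullable, so continue to the next symbol
  - b is a terminal: add 'b' and stop
From S → ε:
  - ε-production, so ε ∈ FIRST(S)

Collecting: FIRST(S) = { 'b', ε }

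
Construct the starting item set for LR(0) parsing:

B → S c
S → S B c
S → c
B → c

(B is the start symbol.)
{ [B → . S c], [B → . c], [B' → . B], [S → . S B c], [S → . c] }

First, augment the grammar with B' → B
I₀ = CLOSURE({ [B' → . B] }):
  [B' → . B] has the dot before B: add [B → . S c], [B → . c]
  [B → . S c] has the dot before S: add [S → . S B c], [S → . c]
No further items can be added.

I₀ = { [B → . S c], [B → . c], [B' → . B], [S → . S B c], [S → . c] }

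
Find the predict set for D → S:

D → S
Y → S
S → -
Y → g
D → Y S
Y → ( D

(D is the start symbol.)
PREDICT(D → S) = (FIRST(RHS) \ {ε}) ∪ (FOLLOW(D) if ε ∈ FIRST(RHS), i.e. RHS ⇒* ε)
FIRST(S) = { '-' }
FIRST(S) = { '-' }
ε ∉ FIRST(S), so FOLLOW(D) is not added.
PREDICT(D → S) = { '-' }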